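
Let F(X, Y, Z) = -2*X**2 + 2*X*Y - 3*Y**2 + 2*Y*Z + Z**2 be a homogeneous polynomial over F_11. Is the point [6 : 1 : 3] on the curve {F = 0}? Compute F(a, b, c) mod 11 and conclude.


F(6,1,3) ≡ 7 (mod 11); P is NOT on the curve.

Evaluate F(6, 1, 3) term-by-term (mod 11).
  -2*X**2 ↦ -2·36·1·1 = -72
  2*X*Y ↦ 2·6·1·1 = 12
  -3*Y**2 ↦ -3·1·1·1 = -3
  2*Y*Z ↦ 2·1·1·3 = 6
  Z**2 ↦ 1·1·1·9 = 9
Sum: F(6, 1, 3) = (-72) + (12) + (-3) + (6) + (9) = -48.
Reducing mod 11: -48 ≡ 7 (mod 11).
Since F(a, b, c) ≡ 7 ≠ 0 (mod 11), P does NOT lie on the curve.


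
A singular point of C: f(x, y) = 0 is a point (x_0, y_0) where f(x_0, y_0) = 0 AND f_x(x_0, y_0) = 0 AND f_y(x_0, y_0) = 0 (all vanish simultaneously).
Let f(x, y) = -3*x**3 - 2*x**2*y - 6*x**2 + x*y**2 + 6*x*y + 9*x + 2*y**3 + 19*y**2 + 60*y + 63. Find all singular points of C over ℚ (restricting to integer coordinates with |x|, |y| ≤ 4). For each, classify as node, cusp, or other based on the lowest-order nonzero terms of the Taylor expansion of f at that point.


Singular points: {(0, -3)}; classification: cusp.

Compute partial derivatives:
  f_x = -9*x**2 - 4*x*y - 12*x + y**2 + 6*y + 9.
  f_y = -2*x**2 + 2*x*y + 6*x + 6*y**2 + 38*y + 60.
Scan x_0 ∈ {−4, ..., 4}. For each x_0, f_y(x_0, y) is a polynomial in y; find its integer roots y ∈ {−4, ..., 4}, then test f_x and f at those candidates.
  x = -4: f_y(-4, y) = 6*y**2 + 30*y + 4; no integer root y with |y| ≤ 4.
  x = -3: f_y(-3, y) = 6*y**2 + 32*y + 24; no integer root y with |y| ≤ 4.
  x = -2: f_y(-2, y) = 6*y**2 + 34*y + 40; vanishes at y ∈ {-4}. (-2, -4): f_x = -43 ≠ 0.
  x = -1: f_y(-1, y) = 6*y**2 + 36*y + 52; no integer root y with |y| ≤ 4.
  x = 0: f_y(0, y) = 6*y**2 + 38*y + 60; vanishes at y ∈ {-3}. (0, -3): f_x = 0, f = 0 — SINGULAR.
  x = 1: f_y(1, y) = 6*y**2 + 40*y + 64; vanishes at y ∈ {-4}. (1, -4): f_x = -4 ≠ 0.
  x = 2: f_y(2, y) = 6*y**2 + 42*y + 64; no integer root y with |y| ≤ 4.
  x = 3: f_y(3, y) = 6*y**2 + 44*y + 60; no integer root y with |y| ≤ 4.
  x = 4: f_y(4, y) = 6*y**2 + 46*y + 52; no integer root y with |y| ≤ 4.
Only singular point on the grid: (0, -3).
Classify: substitute x = 0 + u, y = -3 + v and expand: f = -3*u**3 - 2*u**2*v + u*v**2 + 2*v**3 + v**2.
No constant or linear terms (consistent with a singular point). Quadratic part: v**2. Cubic part: -3*u**3 - 2*u**2*v + u*v**2 + 2*v**3.
The quadratic part v**2 is a perfect square, so there is a single (double) tangent line v = 0, i.e. y = -3. Restricting the cubic part to that line (v = 0) leaves -3*u**3 ≠ 0, so f is not divisible by v and the branch is v² ≈ 3*u**3 to lowest order — this is a cusp.
Classification: cusp.


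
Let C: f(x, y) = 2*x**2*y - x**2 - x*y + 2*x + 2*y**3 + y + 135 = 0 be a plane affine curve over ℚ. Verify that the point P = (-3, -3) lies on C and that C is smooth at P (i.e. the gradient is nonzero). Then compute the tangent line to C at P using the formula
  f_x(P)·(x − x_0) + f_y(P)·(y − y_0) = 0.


Tangent line at P: 47*x + 76*y + 369 = 0.

Step 1: f(-3, -3) = 0, so P lies on C.
Step 2: partial derivatives
  f_x(x, y) = 4*x*y - 2*x - y + 2, f_y(x, y) = 2*x**2 - x + 6*y**2 + 1.
  f_x(P) = 47, f_y(P) = 76 (gradient nonzero, so P is smooth).
Step 3: tangent line at P: 47·(x − -3) + 76·(y − -3) = 0.
Expanding: 47*x + 76*y + 369 = 0.


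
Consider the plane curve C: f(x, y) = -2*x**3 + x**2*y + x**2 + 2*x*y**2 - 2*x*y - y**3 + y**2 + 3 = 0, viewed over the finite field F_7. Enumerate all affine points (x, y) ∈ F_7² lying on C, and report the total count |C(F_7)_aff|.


Affine F_7-points: {(1, 6), (2, 4), (3, 0), (5, 3), (6, 1), (6, 2), (6, 3)}; count = 7.

For each of the 49 pairs (x, y) ∈ F_7², evaluate f(x, y) mod 7. Record the zeros.
  x = 0: [0↦3, 1↦3, 2↦6, 3↦6, 4↦4, 5↦1, 6↦5]  zeros at y ∈ ∅
  x = 1: [0↦2, 1↦3, 2↦4, 3↦6, 4↦3, 5↦3, 6↦0]  zeros at y ∈ {6}
  x = 2: [0↦5, 1↦2, 2↦3, 3↦2, 4↦0, 5↦5, 6↦4]  zeros at y ∈ {4}
  x = 3: [0↦0, 1↦2, 2↦5, 3↦3, 4↦4, 5↦2, 6↦5]  zeros at y ∈ {0}
  x = 4: [0↦3, 1↦5, 2↦5, 3↦4, 4↦3, 5↦3, 6↦5]  zeros at y ∈ ∅
  x = 5: [0↦2, 1↦6, 2↦5, 3↦0, 4↦6, 5↦3, 6↦6]  zeros at y ∈ {3}
  x = 6: [0↦6, 1↦0, 2↦0, 3↦0, 4↦1, 5↦4, 6↦3]  zeros at y ∈ {1, 2, 3}
Collecting zeros: affine points = {(1, 6), (2, 4), (3, 0), (5, 3), (6, 1), (6, 2), (6, 3)}.
Total count |C(F_7)_aff| = 7.


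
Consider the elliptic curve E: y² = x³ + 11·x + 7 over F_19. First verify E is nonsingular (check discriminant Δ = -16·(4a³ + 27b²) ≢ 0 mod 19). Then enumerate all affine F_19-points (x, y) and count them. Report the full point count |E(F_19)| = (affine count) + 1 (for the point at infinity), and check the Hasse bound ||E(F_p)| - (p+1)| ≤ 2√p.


Affine points = {(0, 8), (0, 11), (1, 0), (4, 1), (4, 18), (5, 4), (5, 15), (6, 2), (6, 17), (7, 3), (7, 16), (12, 9), (12, 10), (14, 6), (14, 13), (16, 2), (16, 17)}; affine count = 17; |E(F_19)| = 18.

Discriminant check: Δ ∝ 4a³ + 27b² = 4·11³ + 27·7² = 4·1331 + 27·49 ≡ 16 (mod 19). Nonzero ⇒ E is nonsingular.
For each x ∈ F_19, compute rhs = x³ + 11·x + 7 mod 19, then count y ∈ F_19 with y² ≡ rhs.
  x = 0: rhs = 7, matching y values: 8, 11 (2 points).
  x = 1: rhs = 0, matching y values: 0 (1 points).
  x = 2: rhs = 18, matching y values: none (0 points).
  x = 3: rhs = 10, matching y values: none (0 points).
  x = 4: rhs = 1, matching y values: 1, 18 (2 points).
  x = 5: rhs = 16, matching y values: 4, 15 (2 points).
  x = 6: rhs = 4, matching y values: 2, 17 (2 points).
  x = 7: rhs = 9, matching y values: 3, 16 (2 points).
  x = 8: rhs = 18, matching y values: none (0 points).
  x = 9: rhs = 18, matching y values: none (0 points).
  x = 10: rhs = 15, matching y values: none (0 points).
  x = 11: rhs = 15, matching y values: none (0 points).
  x = 12: rhs = 5, matching y values: 9, 10 (2 points).
  x = 13: rhs = 10, matching y values: none (0 points).
  x = 14: rhs = 17, matching y values: 6, 13 (2 points).
  x = 15: rhs = 13, matching y values: none (0 points).
  x = 16: rhs = 4, matching y values: 2, 17 (2 points).
  x = 17: rhs = 15, matching y values: none (0 points).
  x = 18: rhs = 14, matching y values: none (0 points).
Total affine count: 17.
Full point count |E(F_19)| = 17 + 1 = 18.
Hasse bound: |18 − (19+1)| = |-2| = 2 ≤ 2√19 ≈ 8.7178 ✓.


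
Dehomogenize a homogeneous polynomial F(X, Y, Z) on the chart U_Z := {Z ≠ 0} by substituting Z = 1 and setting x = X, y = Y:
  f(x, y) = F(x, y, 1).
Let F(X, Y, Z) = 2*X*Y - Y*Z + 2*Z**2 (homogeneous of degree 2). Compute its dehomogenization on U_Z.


f(x, y) = 2*x*y - y + 2

On U_Z we set Z = 1. Each monomial c·X^i·Y^j·Z^k in F becomes c·x^i·y^j·1^k = c·x^i·y^j.
Substituting Z = 1: F(X, Y, 1) = 2*x*y - y + 2.
Note: deg(f) ≤ deg(F) = 2; strict inequality happens when F is divisible by Z (lost terms).


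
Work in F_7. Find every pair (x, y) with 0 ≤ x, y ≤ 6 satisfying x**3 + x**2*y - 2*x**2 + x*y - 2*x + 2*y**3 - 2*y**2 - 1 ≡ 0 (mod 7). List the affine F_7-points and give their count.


Affine F_7-points: {(0, 2), (0, 3), (2, 3), (3, 1), (3, 6), (4, 3), (5, 4)}; count = 7.

For each of the 49 pairs (x, y) ∈ F_7², evaluate f(x, y) mod 7. Record the zeros.
  x = 0: [0↦6, 1↦6, 2↦0, 3↦0, 4↦4, 5↦3, 6↦2]  zeros at y ∈ {2, 3}
  x = 1: [0↦3, 1↦5, 2↦1, 3↦3, 4↦2, 5↦3, 6↦4]  zeros at y ∈ ∅
  x = 2: [0↦2, 1↦1, 2↦1, 3↦0, 4↦3, 5↦1, 6↦6]  zeros at y ∈ {3}
  x = 3: [0↦2, 1↦0, 2↦6, 3↦4, 4↦6, 5↦3, 6↦0]  zeros at y ∈ {1, 6}
  x = 4: [0↦2, 1↦1, 2↦1, 3↦0, 4↦3, 5↦1, 6↦6]  zeros at y ∈ {3}
  x = 5: [0↦1, 1↦3, 2↦6, 3↦1, 4↦0, 5↦1, 6↦2]  zeros at y ∈ {4}
  x = 6: [0↦5, 1↦5, 2↦6, 3↦6, 4↦3, 5↦2, 6↦1]  zeros at y ∈ ∅
Collecting zeros: affine points = {(0, 2), (0, 3), (2, 3), (3, 1), (3, 6), (4, 3), (5, 4)}.
Total count |C(F_7)_aff| = 7.


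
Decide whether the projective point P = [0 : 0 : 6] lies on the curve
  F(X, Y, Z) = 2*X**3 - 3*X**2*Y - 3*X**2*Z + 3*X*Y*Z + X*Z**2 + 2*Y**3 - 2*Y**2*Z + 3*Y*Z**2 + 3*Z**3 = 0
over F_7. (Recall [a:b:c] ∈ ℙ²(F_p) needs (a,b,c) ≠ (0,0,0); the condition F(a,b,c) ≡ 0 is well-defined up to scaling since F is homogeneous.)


F(0,0,6) ≡ 4 (mod 7); P is NOT on the curve.

Evaluate F(0, 0, 6) term-by-term (mod 7).
  2*X**3 ↦ 2·0·1·1 = 0
  -3*X**2*Y ↦ -3·0·0·1 = 0
  -3*X**2*Z ↦ -3·0·1·6 = 0
  3*X*Y*Z ↦ 3·0·0·6 = 0
  X*Z**2 ↦ 1·0·1·36 = 0
  2*Y**3 ↦ 2·1·0·1 = 0
  -2*Y**2*Z ↦ -2·1·0·6 = 0
  3*Y*Z**2 ↦ 3·1·0·36 = 0
  3*Z**3 ↦ 3·1·1·216 = 648
Sum: F(0, 0, 6) = (0) + (0) + (0) + (0) + (0) + (0) + (0) + (0) + (648) = 648.
Reducing mod 7: 648 ≡ 4 (mod 7).
Since F(a, b, c) ≡ 4 ≠ 0 (mod 7), P does NOT lie on the curve.


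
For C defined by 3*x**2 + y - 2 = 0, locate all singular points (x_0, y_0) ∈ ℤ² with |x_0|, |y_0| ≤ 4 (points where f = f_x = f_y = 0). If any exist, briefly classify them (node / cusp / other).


No singular points in the scanned grid; C is smooth there.

Compute partial derivatives:
  f_x = 6*x.
  f_y = 1.
f_y = 1 is a nonzero constant, so f_y never vanishes: no point (x, y) can satisfy f = f_x = f_y = 0. In particular no (x, y) ∈ {−4, ..., 4}² is singular; the curve is smooth.


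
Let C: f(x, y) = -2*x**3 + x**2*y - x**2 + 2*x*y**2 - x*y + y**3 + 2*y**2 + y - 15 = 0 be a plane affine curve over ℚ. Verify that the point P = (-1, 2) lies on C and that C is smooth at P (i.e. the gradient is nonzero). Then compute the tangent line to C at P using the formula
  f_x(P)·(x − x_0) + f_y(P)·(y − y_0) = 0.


Tangent line at P: -2*x + 15*y - 32 = 0.

Step 1: f(-1, 2) = 0, so P lies on C.
Step 2: partial derivatives
  f_x(x, y) = -6*x**2 + 2*x*y - 2*x + 2*y**2 - y, f_y(x, y) = x**2 + 4*x*y - x + 3*y**2 + 4*y + 1.
  f_x(P) = -2, f_y(P) = 15 (gradient nonzero, so P is smooth).
Step 3: tangent line at P: -2·(x − -1) + 15·(y − 2) = 0.
Expanding: -2*x + 15*y - 32 = 0.


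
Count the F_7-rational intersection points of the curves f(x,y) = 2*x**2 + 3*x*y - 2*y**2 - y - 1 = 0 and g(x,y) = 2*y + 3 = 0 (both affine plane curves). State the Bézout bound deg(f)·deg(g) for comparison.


Common zeros: ∅; count = 0; Bézout bound = 2.

deg(f) = 2, deg(g) = 1, so Bézout bound = 2.
Scan x ∈ F_7. For each x, list the y ∈ F_7 with f(x, y) ≡ 0 and those with g(x, y) ≡ 0 (mod 7); the common zeros in that column are the intersection.
  x = 0: f ≡ 0 at y ∈ {5}; g ≡ 0 at y ∈ {2}; common: ∅.
  x = 1: f ≡ 0 at y ∈ ∅; g ≡ 0 at y ∈ {2}; common: ∅.
  x = 2: f ≡ 0 at y ∈ {0, 6}; g ≡ 0 at y ∈ {2}; common: ∅.
  x = 3: f ≡ 0 at y ∈ {5, 6}; g ≡ 0 at y ∈ {2}; common: ∅.
  x = 4: f ≡ 0 at y ∈ ∅; g ≡ 0 at y ∈ {2}; common: ∅.
  x = 5: f ≡ 0 at y ∈ {0}; g ≡ 0 at y ∈ {2}; common: ∅.
  x = 6: f ≡ 0 at y ∈ ∅; g ≡ 0 at y ∈ {2}; common: ∅.
Collecting: common zeros = ∅, so the count is 0.
Comparison with the Bézout bound: 0 ≤ 2 = deg(f)·deg(g), as expected for curves with no common component (the affine F_7-count falls short of the bound because intersections may lie at infinity, over extension fields, or carry multiplicity).


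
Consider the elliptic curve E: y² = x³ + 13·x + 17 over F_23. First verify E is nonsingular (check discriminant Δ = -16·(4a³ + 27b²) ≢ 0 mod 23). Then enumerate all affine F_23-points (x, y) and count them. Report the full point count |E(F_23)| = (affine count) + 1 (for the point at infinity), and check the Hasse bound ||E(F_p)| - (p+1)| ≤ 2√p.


Affine points = {(1, 10), (1, 13), (4, 8), (4, 15), (5, 0), (6, 9), (6, 14), (8, 9), (8, 14), (9, 9), (9, 14), (19, 4), (19, 19), (21, 11), (21, 12), (22, 7), (22, 16)}; affine count = 17; |E(F_23)| = 18.

Discriminant check: Δ ∝ 4a³ + 27b² = 4·13³ + 27·17² = 4·2197 + 27·289 ≡ 8 (mod 23). Nonzero ⇒ E is nonsingular.
For each x ∈ F_23, compute rhs = x³ + 13·x + 17 mod 23, then count y ∈ F_23 with y² ≡ rhs.
  x = 0: rhs = 17, matching y values: none (0 points).
  x = 1: rhs = 8, matching y values: 10, 13 (2 points).
  x = 2: rhs = 5, matching y values: none (0 points).
  x = 3: rhs = 14, matching y values: none (0 points).
  x = 4: rhs = 18, matching y values: 8, 15 (2 points).
  x = 5: rhs = 0, matching y values: 0 (1 points).
  x = 6: rhs = 12, matching y values: 9, 14 (2 points).
  x = 7: rhs = 14, matching y values: none (0 points).
  x = 8: rhs = 12, matching y values: 9, 14 (2 points).
  x = 9: rhs = 12, matching y values: 9, 14 (2 points).
  x = 10: rhs = 20, matching y values: none (0 points).
  x = 11: rhs = 19, matching y values: none (0 points).
  x = 12: rhs = 15, matching y values: none (0 points).
  x = 13: rhs = 14, matching y values: none (0 points).
  x = 14: rhs = 22, matching y values: none (0 points).
  x = 15: rhs = 22, matching y values: none (0 points).
  x = 16: rhs = 20, matching y values: none (0 points).
  x = 17: rhs = 22, matching y values: none (0 points).
  x = 18: rhs = 11, matching y values: none (0 points).
  x = 19: rhs = 16, matching y values: 4, 19 (2 points).
  x = 20: rhs = 20, matching y values: none (0 points).
  x = 21: rhs = 6, matching y values: 11, 12 (2 points).
  x = 22: rhs = 3, matching y values: 7, 16 (2 points).
Total affine count: 17.
Full point count |E(F_23)| = 17 + 1 = 18.
Hasse bound: |18 − (23+1)| = |-6| = 6 ≤ 2√23 ≈ 9.5917 ✓.


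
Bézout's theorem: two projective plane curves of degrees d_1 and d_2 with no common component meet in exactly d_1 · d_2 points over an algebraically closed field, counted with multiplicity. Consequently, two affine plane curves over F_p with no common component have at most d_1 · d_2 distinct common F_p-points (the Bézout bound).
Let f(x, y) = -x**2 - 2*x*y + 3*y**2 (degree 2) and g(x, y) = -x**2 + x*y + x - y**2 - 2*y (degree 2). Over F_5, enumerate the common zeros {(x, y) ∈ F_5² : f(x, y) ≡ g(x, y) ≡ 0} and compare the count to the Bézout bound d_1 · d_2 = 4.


Common zeros: {(0, 0), (4, 4)}; count = 2; Bézout bound = 4.

deg(f) = 2, deg(g) = 2, so Bézout bound = 4.
Scan x ∈ F_5. For each x, list the y ∈ F_5 with f(x, y) ≡ 0 and those with g(x, y) ≡ 0 (mod 5); the common zeros in that column are the intersection.
  x = 0: f ≡ 0 at y ∈ {0}; g ≡ 0 at y ∈ {0, 3}; common: {0}.
  x = 1: f ≡ 0 at y ∈ {1, 3}; g ≡ 0 at y ∈ {0, 4}; common: ∅.
  x = 2: f ≡ 0 at y ∈ {1, 2}; g ≡ 0 at y ∈ ∅; common: ∅.
  x = 3: f ≡ 0 at y ∈ {3, 4}; g ≡ 0 at y ∈ ∅; common: ∅.
  x = 4: f ≡ 0 at y ∈ {2, 4}; g ≡ 0 at y ∈ {3, 4}; common: {4}.
Collecting: common zeros = {(0, 0), (4, 4)}, so the count is 2.
Comparison with the Bézout bound: 2 ≤ 4 = deg(f)·deg(g), as expected for curves with no common component (the affine F_5-count falls short of the bound because intersections may lie at infinity, over extension fields, or carry multiplicity).


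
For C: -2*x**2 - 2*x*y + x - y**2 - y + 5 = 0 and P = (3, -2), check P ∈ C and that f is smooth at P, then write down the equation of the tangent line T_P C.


Tangent line at P: -7*x - 3*y + 15 = 0.

Step 1: f(3, -2) = 0, so P lies on C.
Step 2: partial derivatives
  f_x(x, y) = -4*x - 2*y + 1, f_y(x, y) = -2*x - 2*y - 1.
  f_x(P) = -7, f_y(P) = -3 (gradient nonzero, so P is smooth).
Step 3: tangent line at P: -7·(x − 3) + -3·(y − -2) = 0.
Expanding: -7*x - 3*y + 15 = 0.


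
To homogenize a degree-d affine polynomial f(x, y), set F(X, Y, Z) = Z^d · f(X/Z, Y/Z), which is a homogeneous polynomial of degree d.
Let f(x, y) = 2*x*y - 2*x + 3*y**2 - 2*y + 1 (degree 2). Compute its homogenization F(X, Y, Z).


F(X, Y, Z) = 2*X*Y - 2*X*Z + 3*Y**2 - 2*Y*Z + Z**2

deg(f) = 2.
Substitute x = X/Z, y = Y/Z into f, then multiply by Z^2.
  monomial 2·x^1·y^1 ↦ 2·X^1·Y^1·Z^0.
  monomial -2·x^1·y^0 ↦ -2·X^1·Y^0·Z^1.
  monomial 3·x^0·y^2 ↦ 3·X^0·Y^2·Z^0.
  monomial -2·x^0·y^1 ↦ -2·X^0·Y^1·Z^1.
  monomial 1·x^0·y^0 ↦ 1·X^0·Y^0·Z^2.
Collecting: F(X, Y, Z) = 2*X*Y - 2*X*Z + 3*Y**2 - 2*Y*Z + Z**2.


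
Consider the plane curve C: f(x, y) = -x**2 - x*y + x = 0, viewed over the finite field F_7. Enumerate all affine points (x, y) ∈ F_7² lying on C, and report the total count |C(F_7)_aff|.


Affine F_7-points: {(0, 0), (0, 1), (0, 2), (0, 3), (0, 4), (0, 5), (0, 6), (1, 0), (2, 6), (3, 5), (4, 4), (5, 3), (6, 2)}; count = 13.

For each of the 49 pairs (x, y) ∈ F_7², evaluate f(x, y) mod 7. Record the zeros.
  x = 0: [0↦0, 1↦0, 2↦0, 3↦0, 4↦0, 5↦0, 6↦0]  zeros at y ∈ {0, 1, 2, 3, 4, 5, 6}
  x = 1: [0↦0, 1↦6, 2↦5, 3↦4, 4↦3, 5↦2, 6↦1]  zeros at y ∈ {0}
  x = 2: [0↦5, 1↦3, 2↦1, 3↦6, 4↦4, 5↦2, 6↦0]  zeros at y ∈ {6}
  x = 3: [0↦1, 1↦5, 2↦2, 3↦6, 4↦3, 5↦0, 6↦4]  zeros at y ∈ {5}
  x = 4: [0↦2, 1↦5, 2↦1, 3↦4, 4↦0, 5↦3, 6↦6]  zeros at y ∈ {4}
  x = 5: [0↦1, 1↦3, 2↦5, 3↦0, 4↦2, 5↦4, 6↦6]  zeros at y ∈ {3}
  x = 6: [0↦5, 1↦6, 2↦0, 3↦1, 4↦2, 5↦3, 6↦4]  zeros at y ∈ {2}
Collecting zeros: affine points = {(0, 0), (0, 1), (0, 2), (0, 3), (0, 4), (0, 5), (0, 6), (1, 0), (2, 6), (3, 5), (4, 4), (5, 3), (6, 2)}.
Total count |C(F_7)_aff| = 13.


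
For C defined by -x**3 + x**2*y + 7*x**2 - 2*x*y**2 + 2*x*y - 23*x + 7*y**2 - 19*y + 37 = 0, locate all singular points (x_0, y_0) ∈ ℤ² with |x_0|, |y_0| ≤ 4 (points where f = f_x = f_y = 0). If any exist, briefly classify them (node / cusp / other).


Singular points: {(3, 2)}; classification: cusp.

Compute partial derivatives:
  f_x = -3*x**2 + 2*x*y + 14*x - 2*y**2 + 2*y - 23.
  f_y = x**2 - 4*x*y + 2*x + 14*y - 19.
Scan x_0 ∈ {−4, ..., 4}. For each x_0, f_y(x_0, y) is a polynomial in y; find its integer roots y ∈ {−4, ..., 4}, then test f_x and f at those candidates.
  x = -4: f_y(-4, y) = 30*y - 11; no integer root y with |y| ≤ 4.
  x = -3: f_y(-3, y) = 26*y - 16; no integer root y with |y| ≤ 4.
  x = -2: f_y(-2, y) = 22*y - 19; no integer root y with |y| ≤ 4.
  x = -1: f_y(-1, y) = 18*y - 20; no integer root y with |y| ≤ 4.
  x = 0: f_y(0, y) = 14*y - 19; no integer root y with |y| ≤ 4.
  x = 1: f_y(1, y) = 10*y - 16; no integer root y with |y| ≤ 4.
  x = 2: f_y(2, y) = 6*y - 11; no integer root y with |y| ≤ 4.
  x = 3: f_y(3, y) = 2*y - 4; vanishes at y ∈ {2}. (3, 2): f_x = 0, f = 0 — SINGULAR.
  x = 4: f_y(4, y) = 5 - 2*y; no integer root y with |y| ≤ 4.
Only singular point on the grid: (3, 2).
Classify: substitute x = 3 + u, y = 2 + v and expand: f = -u**3 + u**2*v - 2*u*v**2 + v**2.
No constant or linear terms (consistent with a singular point). Quadratic part: v**2. Cubic part: -u**3 + u**2*v - 2*u*v**2.
The quadratic part v**2 is a perfect square, so there is a single (double) tangent line v = 0, i.e. y = 2. Restricting the cubic part to that line (v = 0) leaves -u**3 ≠ 0, so f is not divisible by v and the branch is v² ≈ u**3 to lowest order — this is a cusp.
Classification: cusp.


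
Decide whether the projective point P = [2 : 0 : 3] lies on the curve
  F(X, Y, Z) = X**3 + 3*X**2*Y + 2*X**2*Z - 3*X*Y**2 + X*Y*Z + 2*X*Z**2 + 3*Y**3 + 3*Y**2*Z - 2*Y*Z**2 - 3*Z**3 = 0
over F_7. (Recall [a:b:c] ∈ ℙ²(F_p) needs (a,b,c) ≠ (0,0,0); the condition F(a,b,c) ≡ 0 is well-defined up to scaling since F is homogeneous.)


F(2,0,3) ≡ 1 (mod 7); P is NOT on the curve.

Evaluate F(2, 0, 3) term-by-term (mod 7).
  X**3 ↦ 1·8·1·1 = 8
  3*X**2*Y ↦ 3·4·0·1 = 0
  2*X**2*Z ↦ 2·4·1·3 = 24
  -3*X*Y**2 ↦ -3·2·0·1 = 0
  X*Y*Z ↦ 1·2·0·3 = 0
  2*X*Z**2 ↦ 2·2·1·9 = 36
  3*Y**3 ↦ 3·1·0·1 = 0
  3*Y**2*Z ↦ 3·1·0·3 = 0
  -2*Y*Z**2 ↦ -2·1·0·9 = 0
  -3*Z**3 ↦ -3·1·1·27 = -81
Sum: F(2, 0, 3) = (8) + (0) + (24) + (0) + (0) + (36) + (0) + (0) + (0) + (-81) = -13.
Reducing mod 7: -13 ≡ 1 (mod 7).
Since F(a, b, c) ≡ 1 ≠ 0 (mod 7), P does NOT lie on the curve.


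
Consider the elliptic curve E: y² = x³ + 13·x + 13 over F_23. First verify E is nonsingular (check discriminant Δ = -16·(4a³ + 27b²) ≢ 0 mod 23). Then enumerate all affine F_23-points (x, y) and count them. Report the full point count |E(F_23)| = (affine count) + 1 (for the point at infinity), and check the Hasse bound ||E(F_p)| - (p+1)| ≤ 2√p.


Affine points = {(0, 6), (0, 17), (1, 2), (1, 21), (2, 1), (2, 22), (6, 10), (6, 13), (8, 10), (8, 13), (9, 10), (9, 13), (10, 4), (10, 19), (14, 8), (14, 15), (15, 8), (15, 15), (16, 4), (16, 19), (17, 8), (17, 15), (19, 9), (19, 14), (20, 4), (20, 19), (21, 5), (21, 18)}; affine count = 28; |E(F_23)| = 29.

Discriminant check: Δ ∝ 4a³ + 27b² = 4·13³ + 27·13² = 4·2197 + 27·169 ≡ 11 (mod 23). Nonzero ⇒ E is nonsingular.
For each x ∈ F_23, compute rhs = x³ + 13·x + 13 mod 23, then count y ∈ F_23 with y² ≡ rhs.
  x = 0: rhs = 13, matching y values: 6, 17 (2 points).
  x = 1: rhs = 4, matching y values: 2, 21 (2 points).
  x = 2: rhs = 1, matching y values: 1, 22 (2 points).
  x = 3: rhs = 10, matching y values: none (0 points).
  x = 4: rhs = 14, matching y values: none (0 points).
  x = 5: rhs = 19, matching y values: none (0 points).
  x = 6: rhs = 8, matching y values: 10, 13 (2 points).
  x = 7: rhs = 10, matching y values: none (0 points).
  x = 8: rhs = 8, matching y values: 10, 13 (2 points).
  x = 9: rhs = 8, matching y values: 10, 13 (2 points).
  x = 10: rhs = 16, matching y values: 4, 19 (2 points).
  x = 11: rhs = 15, matching y values: none (0 points).
  x = 12: rhs = 11, matching y values: none (0 points).
  x = 13: rhs = 10, matching y values: none (0 points).
  x = 14: rhs = 18, matching y values: 8, 15 (2 points).
  x = 15: rhs = 18, matching y values: 8, 15 (2 points).
  x = 16: rhs = 16, matching y values: 4, 19 (2 points).
  x = 17: rhs = 18, matching y values: 8, 15 (2 points).
  x = 18: rhs = 7, matching y values: none (0 points).
  x = 19: rhs = 12, matching y values: 9, 14 (2 points).
  x = 20: rhs = 16, matching y values: 4, 19 (2 points).
  x = 21: rhs = 2, matching y values: 5, 18 (2 points).
  x = 22: rhs = 22, matching y values: none (0 points).
Total affine count: 28.
Full point count |E(F_23)| = 28 + 1 = 29.
Hasse bound: |29 − (23+1)| = |5| = 5 ≤ 2√23 ≈ 9.5917 ✓.


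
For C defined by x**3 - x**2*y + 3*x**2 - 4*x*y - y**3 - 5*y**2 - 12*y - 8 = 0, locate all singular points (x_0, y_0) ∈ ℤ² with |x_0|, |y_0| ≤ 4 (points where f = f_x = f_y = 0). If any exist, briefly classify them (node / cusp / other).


Singular points: {(-2, -2)}; classification: node.

Compute partial derivatives:
  f_x = 3*x**2 - 2*x*y + 6*x - 4*y.
  f_y = -x**2 - 4*x - 3*y**2 - 10*y - 12.
Scan x_0 ∈ {−4, ..., 4}. For each x_0, f_y(x_0, y) is a polynomial in y; find its integer roots y ∈ {−4, ..., 4}, then test f_x and f at those candidates.
  x = -4: f_y(-4, y) = -3*y**2 - 10*y - 12; no integer root y with |y| ≤ 4.
  x = -3: f_y(-3, y) = -3*y**2 - 10*y - 9; no integer root y with |y| ≤ 4.
  x = -2: f_y(-2, y) = -3*y**2 - 10*y - 8; vanishes at y ∈ {-2}. (-2, -2): f_x = 0, f = 0 — SINGULAR.
  x = -1: f_y(-1, y) = -3*y**2 - 10*y - 9; no integer root y with |y| ≤ 4.
  x = 0: f_y(0, y) = -3*y**2 - 10*y - 12; no integer root y with |y| ≤ 4.
  x = 1: f_y(1, y) = -3*y**2 - 10*y - 17; no integer root y with |y| ≤ 4.
  x = 2: f_y(2, y) = -3*y**2 - 10*y - 24; no integer root y with |y| ≤ 4.
  x = 3: f_y(3, y) = -3*y**2 - 10*y - 33; no integer root y with |y| ≤ 4.
  x = 4: f_y(4, y) = -3*y**2 - 10*y - 44; no integer root y with |y| ≤ 4.
Only singular point on the grid: (-2, -2).
Classify: substitute x = -2 + u, y = -2 + v and expand: f = u**3 - u**2*v - u**2 - v**3 + v**2.
No constant or linear terms (consistent with a singular point). Quadratic part: -u**2 + v**2. Cubic part: u**3 - u**2*v - v**3.
The quadratic part v**2 - u**2 = (v − u)(v + u) splits into two distinct linear factors, so there are two distinct tangent lines y − -2 = ±(x − -2) — this is a node (ordinary double point).
Classification: node.


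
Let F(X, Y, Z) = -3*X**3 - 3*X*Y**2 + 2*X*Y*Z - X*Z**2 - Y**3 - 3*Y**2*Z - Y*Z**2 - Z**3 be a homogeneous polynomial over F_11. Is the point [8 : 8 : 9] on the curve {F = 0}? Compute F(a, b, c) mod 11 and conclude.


F(8,8,9) ≡ 8 (mod 11); P is NOT on the curve.

Evaluate F(8, 8, 9) term-by-term (mod 11).
  -3*X**3 ↦ -3·512·1·1 = -1536
  -3*X*Y**2 ↦ -3·8·64·1 = -1536
  2*X*Y*Z ↦ 2·8·8·9 = 1152
  -X*Z**2 ↦ -1·8·1·81 = -648
  -Y**3 ↦ -1·1·512·1 = -512
  -3*Y**2*Z ↦ -3·1·64·9 = -1728
  -Y*Z**2 ↦ -1·1·8·81 = -648
  -Z**3 ↦ -1·1·1·729 = -729
Sum: F(8, 8, 9) = (-1536) + (-1536) + (1152) + (-648) + (-512) + (-1728) + (-648) + (-729) = -6185.
Reducing mod 11: -6185 ≡ 8 (mod 11).
Since F(a, b, c) ≡ 8 ≠ 0 (mod 11), P does NOT lie on the curve.


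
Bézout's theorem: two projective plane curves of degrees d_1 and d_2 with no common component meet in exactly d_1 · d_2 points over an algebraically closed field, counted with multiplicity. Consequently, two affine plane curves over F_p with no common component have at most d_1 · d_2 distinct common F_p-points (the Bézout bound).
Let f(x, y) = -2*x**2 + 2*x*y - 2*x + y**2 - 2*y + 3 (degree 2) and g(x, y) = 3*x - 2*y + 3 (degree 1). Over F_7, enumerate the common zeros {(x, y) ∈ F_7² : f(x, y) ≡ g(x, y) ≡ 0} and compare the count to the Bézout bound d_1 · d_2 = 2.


Common zeros: ∅; count = 0; Bézout bound = 2.

deg(f) = 2, deg(g) = 1, so Bézout bound = 2.
Scan x ∈ F_7. For each x, list the y ∈ F_7 with f(x, y) ≡ 0 and those with g(x, y) ≡ 0 (mod 7); the common zeros in that column are the intersection.
  x = 0: f ≡ 0 at y ∈ ∅; g ≡ 0 at y ∈ {5}; common: ∅.
  x = 1: f ≡ 0 at y ∈ {1, 6}; g ≡ 0 at y ∈ {3}; common: ∅.
  x = 2: f ≡ 0 at y ∈ ∅; g ≡ 0 at y ∈ {1}; common: ∅.
  x = 3: f ≡ 0 at y ∈ {0, 3}; g ≡ 0 at y ∈ {6}; common: ∅.
  x = 4: f ≡ 0 at y ∈ {2, 6}; g ≡ 0 at y ∈ {4}; common: ∅.
  x = 5: f ≡ 0 at y ∈ ∅; g ≡ 0 at y ∈ {2}; common: ∅.
  x = 6: f ≡ 0 at y ∈ {1, 3}; g ≡ 0 at y ∈ {0}; common: ∅.
Collecting: common zeros = ∅, so the count is 0.
Comparison with the Bézout bound: 0 ≤ 2 = deg(f)·deg(g), as expected for curves with no common component (the affine F_7-count falls short of the bound because intersections may lie at infinity, over extension fields, or carry multiplicity).


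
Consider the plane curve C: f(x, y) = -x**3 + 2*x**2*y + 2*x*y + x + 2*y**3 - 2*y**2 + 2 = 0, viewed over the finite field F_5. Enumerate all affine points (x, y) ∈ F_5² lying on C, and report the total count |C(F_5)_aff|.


Affine F_5-points: {(0, 2), (1, 3), (2, 4), (3, 4), (4, 2)}; count = 5.

For each of the 25 pairs (x, y) ∈ F_5², evaluate f(x, y) mod 5. Record the zeros.
  x = 0: [0↦2, 1↦2, 2↦0, 3↦3, 4↦3]  zeros at y ∈ {2}
  x = 1: [0↦2, 1↦1, 2↦3, 3↦0, 4↦4]  zeros at y ∈ {3}
  x = 2: [0↦1, 1↦3, 2↦3, 3↦3, 4↦0]  zeros at y ∈ {4}
  x = 3: [0↦3, 1↦2, 2↦4, 3↦1, 4↦0]  zeros at y ∈ {4}
  x = 4: [0↦2, 1↦2, 2↦0, 3↦3, 4↦3]  zeros at y ∈ {2}
Collecting zeros: affine points = {(0, 2), (1, 3), (2, 4), (3, 4), (4, 2)}.
Total count |C(F_5)_aff| = 5.


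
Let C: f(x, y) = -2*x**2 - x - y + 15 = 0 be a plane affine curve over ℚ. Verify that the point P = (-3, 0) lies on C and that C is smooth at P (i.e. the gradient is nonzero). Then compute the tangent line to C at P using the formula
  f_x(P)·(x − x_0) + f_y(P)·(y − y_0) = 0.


Tangent line at P: 11*x - y + 33 = 0.

Step 1: f(-3, 0) = 0, so P lies on C.
Step 2: partial derivatives
  f_x(x, y) = -4*x - 1, f_y(x, y) = -1.
  f_x(P) = 11, f_y(P) = -1 (gradient nonzero, so P is smooth).
Step 3: tangent line at P: 11·(x − -3) + -1·(y − 0) = 0.
Expanding: 11*x - y + 33 = 0.


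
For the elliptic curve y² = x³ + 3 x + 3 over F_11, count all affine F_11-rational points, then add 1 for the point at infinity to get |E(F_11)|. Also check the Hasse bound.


Affine points = {(0, 5), (0, 6), (5, 0), (7, 2), (7, 9), (8, 0), (9, 0)}; affine count = 7; |E(F_11)| = 8.

Discriminant check: Δ ∝ 4a³ + 27b² = 4·3³ + 27·3² = 4·27 + 27·9 ≡ 10 (mod 11). Nonzero ⇒ E is nonsingular.
For each x ∈ F_11, compute rhs = x³ + 3·x + 3 mod 11, then count y ∈ F_11 with y² ≡ rhs.
  x = 0: rhs = 3, matching y values: 5, 6 (2 points).
  x = 1: rhs = 7, matching y values: none (0 points).
  x = 2: rhs = 6, matching y values: none (0 points).
  x = 3: rhs = 6, matching y values: none (0 points).
  x = 4: rhs = 2, matching y values: none (0 points).
  x = 5: rhs = 0, matching y values: 0 (1 points).
  x = 6: rhs = 6, matching y values: none (0 points).
  x = 7: rhs = 4, matching y values: 2, 9 (2 points).
  x = 8: rhs = 0, matching y values: 0 (1 points).
  x = 9: rhs = 0, matching y values: 0 (1 points).
  x = 10: rhs = 10, matching y values: none (0 points).
Total affine count: 7.
Full point count |E(F_11)| = 7 + 1 = 8.
Hasse bound: |8 − (11+1)| = |-4| = 4 ≤ 2√11 ≈ 6.6332 ✓.


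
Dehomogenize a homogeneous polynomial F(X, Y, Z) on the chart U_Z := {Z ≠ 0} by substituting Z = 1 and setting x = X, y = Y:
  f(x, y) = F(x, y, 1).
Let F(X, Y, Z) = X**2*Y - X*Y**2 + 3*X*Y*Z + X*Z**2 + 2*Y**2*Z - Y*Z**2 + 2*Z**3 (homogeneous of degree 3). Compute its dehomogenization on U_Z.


f(x, y) = x**2*y - x*y**2 + 3*x*y + x + 2*y**2 - y + 2

On U_Z we set Z = 1. Each monomial c·X^i·Y^j·Z^k in F becomes c·x^i·y^j·1^k = c·x^i·y^j.
Substituting Z = 1: F(X, Y, 1) = x**2*y - x*y**2 + 3*x*y + x + 2*y**2 - y + 2.
Note: deg(f) ≤ deg(F) = 3; strict inequality happens when F is divisible by Z (lost terms).


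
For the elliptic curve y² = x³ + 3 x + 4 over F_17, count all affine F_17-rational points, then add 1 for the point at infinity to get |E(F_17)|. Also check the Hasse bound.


Affine points = {(0, 2), (0, 15), (1, 5), (1, 12), (2, 1), (2, 16), (5, 5), (5, 12), (6, 0), (8, 8), (8, 9), (11, 5), (11, 12), (12, 0), (13, 8), (13, 9), (14, 6), (14, 11), (16, 0)}; affine count = 19; |E(F_17)| = 20.

Discriminant check: Δ ∝ 4a³ + 27b² = 4·3³ + 27·4² = 4·27 + 27·16 ≡ 13 (mod 17). Nonzero ⇒ E is nonsingular.
For each x ∈ F_17, compute rhs = x³ + 3·x + 4 mod 17, then count y ∈ F_17 with y² ≡ rhs.
  x = 0: rhs = 4, matching y values: 2, 15 (2 points).
  x = 1: rhs = 8, matching y values: 5, 12 (2 points).
  x = 2: rhs = 1, matching y values: 1, 16 (2 points).
  x = 3: rhs = 6, matching y values: none (0 points).
  x = 4: rhs = 12, matching y values: none (0 points).
  x = 5: rhs = 8, matching y values: 5, 12 (2 points).
  x = 6: rhs = 0, matching y values: 0 (1 points).
  x = 7: rhs = 11, matching y values: none (0 points).
  x = 8: rhs = 13, matching y values: 8, 9 (2 points).
  x = 9: rhs = 12, matching y values: none (0 points).
  x = 10: rhs = 14, matching y values: none (0 points).
  x = 11: rhs = 8, matching y values: 5, 12 (2 points).
  x = 12: rhs = 0, matching y values: 0 (1 points).
  x = 13: rhs = 13, matching y values: 8, 9 (2 points).
  x = 14: rhs = 2, matching y values: 6, 11 (2 points).
  x = 15: rhs = 7, matching y values: none (0 points).
  x = 16: rhs = 0, matching y values: 0 (1 points).
Total affine count: 19.
Full point count |E(F_17)| = 19 + 1 = 20.
Hasse bound: |20 − (17+1)| = |2| = 2 ≤ 2√17 ≈ 8.2462 ✓.


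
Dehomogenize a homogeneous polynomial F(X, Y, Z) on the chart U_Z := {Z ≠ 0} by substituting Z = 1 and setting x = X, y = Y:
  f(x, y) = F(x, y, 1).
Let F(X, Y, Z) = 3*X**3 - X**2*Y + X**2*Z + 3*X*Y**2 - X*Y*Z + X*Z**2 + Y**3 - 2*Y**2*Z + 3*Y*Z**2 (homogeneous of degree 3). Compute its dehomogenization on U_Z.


f(x, y) = 3*x**3 - x**2*y + x**2 + 3*x*y**2 - x*y + x + y**3 - 2*y**2 + 3*y

On U_Z we set Z = 1. Each monomial c·X^i·Y^j·Z^k in F becomes c·x^i·y^j·1^k = c·x^i·y^j.
Substituting Z = 1: F(X, Y, 1) = 3*x**3 - x**2*y + x**2 + 3*x*y**2 - x*y + x + y**3 - 2*y**2 + 3*y.
Note: deg(f) ≤ deg(F) = 3; strict inequality happens when F is divisible by Z (lost terms).


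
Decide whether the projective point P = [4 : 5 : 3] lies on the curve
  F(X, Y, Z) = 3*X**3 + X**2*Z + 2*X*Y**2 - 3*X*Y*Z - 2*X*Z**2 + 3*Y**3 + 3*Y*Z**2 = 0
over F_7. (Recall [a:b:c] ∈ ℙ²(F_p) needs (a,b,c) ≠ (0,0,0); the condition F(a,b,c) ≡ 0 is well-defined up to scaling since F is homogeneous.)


F(4,5,3) ≡ 5 (mod 7); P is NOT on the curve.

Evaluate F(4, 5, 3) term-by-term (mod 7).
  3*X**3 ↦ 3·64·1·1 = 192
  X**2*Z ↦ 1·16·1·3 = 48
  2*X*Y**2 ↦ 2·4·25·1 = 200
  -3*X*Y*Z ↦ -3·4·5·3 = -180
  -2*X*Z**2 ↦ -2·4·1·9 = -72
  3*Y**3 ↦ 3·1·125·1 = 375
  3*Y*Z**2 ↦ 3·1·5·9 = 135
Sum: F(4, 5, 3) = (192) + (48) + (200) + (-180) + (-72) + (375) + (135) = 698.
Reducing mod 7: 698 ≡ 5 (mod 7).
Since F(a, b, c) ≡ 5 ≠ 0 (mod 7), P does NOT lie on the curve.


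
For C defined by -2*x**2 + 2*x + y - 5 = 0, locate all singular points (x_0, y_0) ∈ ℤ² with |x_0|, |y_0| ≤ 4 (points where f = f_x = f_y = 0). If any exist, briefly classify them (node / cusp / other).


No singular points in the scanned grid; C is smooth there.

Compute partial derivatives:
  f_x = 2 - 4*x.
  f_y = 1.
f_y = 1 is a nonzero constant, so f_y never vanishes: no point (x, y) can satisfy f = f_x = f_y = 0. In particular no (x, y) ∈ {−4, ..., 4}² is singular; the curve is smooth.


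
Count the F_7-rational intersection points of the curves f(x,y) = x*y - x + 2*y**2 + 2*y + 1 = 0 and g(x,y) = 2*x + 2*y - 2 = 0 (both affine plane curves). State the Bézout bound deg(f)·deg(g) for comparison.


Common zeros: {(1, 0), (5, 3)}; count = 2; Bézout bound = 2.

deg(f) = 2, deg(g) = 1, so Bézout bound = 2.
Scan x ∈ F_7. For each x, list the y ∈ F_7 with f(x, y) ≡ 0 and those with g(x, y) ≡ 0 (mod 7); the common zeros in that column are the intersection.
  x = 0: f ≡ 0 at y ∈ ∅; g ≡ 0 at y ∈ {1}; common: ∅.
  x = 1: f ≡ 0 at y ∈ {0, 2}; g ≡ 0 at y ∈ {0}; common: {0}.
  x = 2: f ≡ 0 at y ∈ ∅; g ≡ 0 at y ∈ {6}; common: ∅.
  x = 3: f ≡ 0 at y ∈ ∅; g ≡ 0 at y ∈ {5}; common: ∅.
  x = 4: f ≡ 0 at y ∈ {5, 6}; g ≡ 0 at y ∈ {4}; common: ∅.
  x = 5: f ≡ 0 at y ∈ {3, 4}; g ≡ 0 at y ∈ {3}; common: {3}.
  x = 6: f ≡ 0 at y ∈ ∅; g ≡ 0 at y ∈ {2}; common: ∅.
Collecting: common zeros = {(1, 0), (5, 3)}, so the count is 2.
Comparison with the Bézout bound: 2 ≤ 2 = deg(f)·deg(g), as expected for curves with no common component (the bound is attained).


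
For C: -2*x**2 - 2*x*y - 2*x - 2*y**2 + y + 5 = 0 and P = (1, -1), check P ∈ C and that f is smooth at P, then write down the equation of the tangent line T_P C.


Tangent line at P: -4*x + 3*y + 7 = 0.

Step 1: f(1, -1) = 0, so P lies on C.
Step 2: partial derivatives
  f_x(x, y) = -4*x - 2*y - 2, f_y(x, y) = -2*x - 4*y + 1.
  f_x(P) = -4, f_y(P) = 3 (gradient nonzero, so P is smooth).
Step 3: tangent line at P: -4·(x − 1) + 3·(y − -1) = 0.
Expanding: -4*x + 3*y + 7 = 0.


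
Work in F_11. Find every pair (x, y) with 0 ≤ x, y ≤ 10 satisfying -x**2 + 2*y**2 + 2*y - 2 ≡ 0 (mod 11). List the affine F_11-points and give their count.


Affine F_11-points: {(0, 3), (0, 7), (3, 0), (3, 10), (4, 4), (4, 6), (5, 5), (6, 5), (7, 4), (7, 6), (8, 0), (8, 10)}; count = 12.

For each of the 121 pairs (x, y) ∈ F_11², evaluate f(x, y) mod 11. Record the zeros.
  x = 0: [0↦9, 1↦2, 2↦10, 3↦0, 4↦5, 5↦3, 6↦5, 7↦0, 8↦10, 9↦2, 10↦9]  zeros at y ∈ {3, 7}
  x = 1: [0↦8, 1↦1, 2↦9, 3↦10, 4↦4, 5↦2, 6↦4, 7↦10, 8↦9, 9↦1, 10↦8]  zeros at y ∈ ∅
  x = 2: [0↦5, 1↦9, 2↦6, 3↦7, 4↦1, 5↦10, 6↦1, 7↦7, 8↦6, 9↦9, 10↦5]  zeros at y ∈ ∅
  x = 3: [0↦0, 1↦4, 2↦1, 3↦2, 4↦7, 5↦5, 6↦7, 7↦2, 8↦1, 9↦4, 10↦0]  zeros at y ∈ {0, 10}
  x = 4: [0↦4, 1↦8, 2↦5, 3↦6, 4↦0, 5↦9, 6↦0, 7↦6, 8↦5, 9↦8, 10↦4]  zeros at y ∈ {4, 6}
  x = 5: [0↦6, 1↦10, 2↦7, 3↦8, 4↦2, 5↦0, 6↦2, 7↦8, 8↦7, 9↦10, 10↦6]  zeros at y ∈ {5}
  x = 6: [0↦6, 1↦10, 2↦7, 3↦8, 4↦2, 5↦0, 6↦2, 7↦8, 8↦7, 9↦10, 10↦6]  zeros at y ∈ {5}
  x = 7: [0↦4, 1↦8, 2↦5, 3↦6, 4↦0, 5↦9, 6↦0, 7↦6, 8↦5, 9↦8, 10↦4]  zeros at y ∈ {4, 6}
  x = 8: [0↦0, 1↦4, 2↦1, 3↦2, 4↦7, 5↦5, 6↦7, 7↦2, 8↦1, 9↦4, 10↦0]  zeros at y ∈ {0, 10}
  x = 9: [0↦5, 1↦9, 2↦6, 3↦7, 4↦1, 5↦10, 6↦1, 7↦7, 8↦6, 9↦9, 10↦5]  zeros at y ∈ ∅
  x = 10: [0↦8, 1↦1, 2↦9, 3↦10, 4↦4, 5↦2, 6↦4, 7↦10, 8↦9, 9↦1, 10↦8]  zeros at y ∈ ∅
Collecting zeros: affine points = {(0, 3), (0, 7), (3, 0), (3, 10), (4, 4), (4, 6), (5, 5), (6, 5), (7, 4), (7, 6), (8, 0), (8, 10)}.
Total count |C(F_11)_aff| = 12.


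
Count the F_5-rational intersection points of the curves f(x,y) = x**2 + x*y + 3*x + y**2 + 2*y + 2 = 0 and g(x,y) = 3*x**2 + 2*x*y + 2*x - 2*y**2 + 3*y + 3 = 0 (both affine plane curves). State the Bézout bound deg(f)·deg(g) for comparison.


Common zeros: ∅; count = 0; Bézout bound = 4.

deg(f) = 2, deg(g) = 2, so Bézout bound = 4.
Scan x ∈ F_5. For each x, list the y ∈ F_5 with f(x, y) ≡ 0 and those with g(x, y) ≡ 0 (mod 5); the common zeros in that column are the intersection.
  x = 0: f ≡ 0 at y ∈ {1, 2}; g ≡ 0 at y ∈ ∅; common: ∅.
  x = 1: f ≡ 0 at y ∈ {1}; g ≡ 0 at y ∈ {2, 3}; common: ∅.
  x = 2: f ≡ 0 at y ∈ ∅; g ≡ 0 at y ∈ {2, 4}; common: ∅.
  x = 3: f ≡ 0 at y ∈ {0}; g ≡ 0 at y ∈ {3, 4}; common: ∅.
  x = 4: f ≡ 0 at y ∈ {0, 4}; g ≡ 0 at y ∈ ∅; common: ∅.
Collecting: common zeros = ∅, so the count is 0.
Comparison with the Bézout bound: 0 ≤ 4 = deg(f)·deg(g), as expected for curves with no common component (the affine F_5-count falls short of the bound because intersections may lie at infinity, over extension fields, or carry multiplicity).


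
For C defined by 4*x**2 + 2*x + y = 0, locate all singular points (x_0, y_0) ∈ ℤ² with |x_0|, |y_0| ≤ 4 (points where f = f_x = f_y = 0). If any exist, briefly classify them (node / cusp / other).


No singular points in the scanned grid; C is smooth there.

Compute partial derivatives:
  f_x = 8*x + 2.
  f_y = 1.
f_y = 1 is a nonzero constant, so f_y never vanishes: no point (x, y) can satisfy f = f_x = f_y = 0. In particular no (x, y) ∈ {−4, ..., 4}² is singular; the curve is smooth.


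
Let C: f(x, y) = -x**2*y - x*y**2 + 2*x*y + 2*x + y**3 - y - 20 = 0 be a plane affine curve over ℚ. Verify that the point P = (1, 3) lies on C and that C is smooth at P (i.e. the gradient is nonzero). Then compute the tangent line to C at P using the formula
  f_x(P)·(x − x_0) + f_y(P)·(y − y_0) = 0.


Tangent line at P: -7*x + 21*y - 56 = 0.

Step 1: f(1, 3) = 0, so P lies on C.
Step 2: partial derivatives
  f_x(x, y) = -2*x*y - y**2 + 2*y + 2, f_y(x, y) = -x**2 - 2*x*y + 2*x + 3*y**2 - 1.
  f_x(P) = -7, f_y(P) = 21 (gradient nonzero, so P is smooth).
Step 3: tangent line at P: -7·(x − 1) + 21·(y − 3) = 0.
Expanding: -7*x + 21*y - 56 = 0.


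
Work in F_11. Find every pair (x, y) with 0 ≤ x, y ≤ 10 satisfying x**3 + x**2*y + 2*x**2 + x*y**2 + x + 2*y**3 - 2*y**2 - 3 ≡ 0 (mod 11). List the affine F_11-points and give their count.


Affine F_11-points: {(0, 3), (1, 5), (5, 5), (6, 4), (6, 8), (9, 5), (10, 9)}; count = 7.

For each of the 121 pairs (x, y) ∈ F_11², evaluate f(x, y) mod 11. Record the zeros.
  x = 0: [0↦8, 1↦8, 2↦5, 3↦0, 4↦5, 5↦10, 6↦5, 7↦2, 8↦2, 9↦6, 10↦4]  zeros at y ∈ {3}
  x = 1: [0↦1, 1↦3, 2↦4, 3↦5, 4↦7, 5↦0, 6↦7, 7↦7, 8↦1, 9↦1, 10↦8]  zeros at y ∈ {5}
  x = 2: [0↦4, 1↦10, 2↦6, 3↦4, 4↦5, 5↦10, 6↦9, 7↦3, 8↦4, 9↦2, 10↦9]  zeros at y ∈ ∅
  x = 3: [0↦1, 1↦2, 2↦6, 3↦3, 4↦5, 5↦2, 6↦6, 7↦7, 8↦6, 9↦4, 10↦2]  zeros at y ∈ ∅
  x = 4: [0↦9, 1↦7, 2↦10, 3↦8, 4↦2, 5↦4, 6↦4, 7↦3, 8↦2, 9↦2, 10↦4]  zeros at y ∈ ∅
  x = 5: [0↦1, 1↦9, 2↦2, 3↦3, 4↦2, 5↦0, 6↦9, 7↦8, 8↦9, 9↦2, 10↦10]  zeros at y ∈ {5}
  x = 6: [0↦5, 1↦3, 2↦10, 3↦5, 4↦0, 5↦7, 6↦5, 7↦6, 8↦0, 9↦10, 10↦4]  zeros at y ∈ {4, 8}
  x = 7: [0↦5, 1↦6, 2↦7, 3↦9, 4↦2, 5↦9, 6↦9, 7↦3, 8↦3, 9↦10, 10↦3]  zeros at y ∈ ∅
  x = 8: [0↦7, 1↦2, 2↦10, 3↦10, 4↦3, 5↦1, 6↦5, 7↦5, 8↦2, 9↦8, 10↦2]  zeros at y ∈ ∅
  x = 9: [0↦6, 1↦8, 2↦3, 3↦3, 4↦9, 5↦0, 6↦10, 7↦7, 8↦3, 9↦10, 10↦7]  zeros at y ∈ {5}
  x = 10: [0↦8, 1↦8, 2↦3, 3↦5, 4↦4, 5↦1, 6↦8, 7↦4, 8↦1, 9↦0, 10↦2]  zeros at y ∈ {9}
Collecting zeros: affine points = {(0, 3), (1, 5), (5, 5), (6, 4), (6, 8), (9, 5), (10, 9)}.
Total count |C(F_11)_aff| = 7.
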